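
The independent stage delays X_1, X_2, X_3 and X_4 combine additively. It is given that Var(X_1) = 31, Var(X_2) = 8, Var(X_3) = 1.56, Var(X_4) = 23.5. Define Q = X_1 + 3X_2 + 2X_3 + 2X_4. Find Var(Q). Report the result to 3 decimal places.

By independence, Var(Q) = (1)²Var(X_1) + (3)²Var(X_2) + (2)²Var(X_3) + (2)²Var(X_4)
= (1)²·31 + (3)²·8 + (2)²·1.56 + (2)²·23.5 = 203.24

203.240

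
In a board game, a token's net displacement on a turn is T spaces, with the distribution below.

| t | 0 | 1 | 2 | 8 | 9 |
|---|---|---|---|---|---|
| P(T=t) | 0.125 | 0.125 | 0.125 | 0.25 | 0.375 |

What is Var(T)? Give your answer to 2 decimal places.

E[T] = (0)(0.125) + (1)(0.125) + (2)(0.125) + (8)(0.25) + (9)(0.375) = 5.75
E[T²] = (0)²(0.125) + (1)²(0.125) + (2)²(0.125) + (8)²(0.25) + (9)²(0.375) = 47
Var(T) = E[T²] − (E[T])² = 47 − (5.75)² = 13.9375

13.94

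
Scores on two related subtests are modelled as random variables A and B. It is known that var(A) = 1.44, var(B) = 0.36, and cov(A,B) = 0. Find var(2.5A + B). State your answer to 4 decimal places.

9.3600

var(2.5A + B) = (2.5)²·var(A) + (1)²·var(B) + 2·(2.5)·(1)·cov(A,B)
= 6.25·1.44 + 1·0.36 + 5·0 = 9.36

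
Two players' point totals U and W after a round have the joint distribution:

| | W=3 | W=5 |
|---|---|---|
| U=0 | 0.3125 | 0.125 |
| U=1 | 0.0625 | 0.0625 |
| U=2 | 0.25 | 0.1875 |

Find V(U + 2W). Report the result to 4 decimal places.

5.1250

E[U] = 1,  E[W] = 3.75,  E[UW] = 3.875
V(U) = 1.875 − (1)² = 0.875;  V(W) = 15 − (3.75)² = 0.9375
Cov(U,W) = 3.875 − (1)(3.75) = 0.125
V(U + 2W) = (1)²·0.875 + (2)²·0.9375 + 2·(1)·(2)·0.125 = 5.125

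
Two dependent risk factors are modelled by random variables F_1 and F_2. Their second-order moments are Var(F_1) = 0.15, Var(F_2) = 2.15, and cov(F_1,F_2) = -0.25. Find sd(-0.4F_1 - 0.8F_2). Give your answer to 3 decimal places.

Var(-0.4F_1 - 0.8F_2) = (-0.4)²·Var(F_1) + (-0.8)²·Var(F_2) + 2·(-0.4)·(-0.8)·cov(F_1,F_2)
= 0.16·0.15 + 0.64·2.15 + 0.64·-0.25 = 1.24
sd(-0.4F_1 - 0.8F_2) = √1.24 ≈ 1.114

1.114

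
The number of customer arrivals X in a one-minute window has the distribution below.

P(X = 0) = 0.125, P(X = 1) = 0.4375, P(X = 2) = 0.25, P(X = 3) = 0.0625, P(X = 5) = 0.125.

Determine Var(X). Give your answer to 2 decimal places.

2.06

E[X] = (0)(0.125) + (1)(0.4375) + (2)(0.25) + (3)(0.0625) + (5)(0.125) = 1.75
E[X²] = (0)²(0.125) + (1)²(0.4375) + (2)²(0.25) + (3)²(0.0625) + (5)²(0.125) = 5.125
Var(X) = E[X²] − (E[X])² = 5.125 − (1.75)² = 2.0625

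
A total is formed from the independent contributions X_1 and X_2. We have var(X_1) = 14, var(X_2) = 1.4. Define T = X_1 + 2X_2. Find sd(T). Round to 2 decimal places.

By independence, var(T) = (1)²var(X_1) + (2)²var(X_2)
= (1)²·14 + (2)²·1.4 = 19.6
sd(T) = √19.6 ≈ 4.43

4.43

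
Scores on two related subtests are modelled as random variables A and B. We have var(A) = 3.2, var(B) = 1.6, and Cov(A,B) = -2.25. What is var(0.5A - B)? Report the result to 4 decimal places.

var(0.5A - B) = (0.5)²·var(A) + (-1)²·var(B) + 2·(0.5)·(-1)·Cov(A,B)
= 0.25·3.2 + 1·1.6 + -1·-2.25 = 4.65

4.6500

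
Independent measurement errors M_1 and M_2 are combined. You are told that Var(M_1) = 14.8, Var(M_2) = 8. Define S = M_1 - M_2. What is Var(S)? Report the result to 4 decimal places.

22.8000

By independence, Var(S) = (1)²Var(M_1) + (-1)²Var(M_2)
= (1)²·14.8 + (-1)²·8 = 22.8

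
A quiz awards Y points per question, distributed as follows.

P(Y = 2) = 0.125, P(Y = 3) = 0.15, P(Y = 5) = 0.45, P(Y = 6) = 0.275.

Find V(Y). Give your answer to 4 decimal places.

1.8400

E[Y] = (2)(0.125) + (3)(0.15) + (5)(0.45) + (6)(0.275) = 4.6
E[Y²] = (2)²(0.125) + (3)²(0.15) + (5)²(0.45) + (6)²(0.275) = 23
V(Y) = E[Y²] − (E[Y])² = 23 − (4.6)² = 1.84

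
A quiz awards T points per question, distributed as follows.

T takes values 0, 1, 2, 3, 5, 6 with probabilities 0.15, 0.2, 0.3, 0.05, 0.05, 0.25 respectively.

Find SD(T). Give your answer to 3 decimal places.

E[T] = (0)(0.15) + (1)(0.2) + (2)(0.3) + (3)(0.05) + (5)(0.05) + (6)(0.25) = 2.7
E[T²] = (0)²(0.15) + (1)²(0.2) + (2)²(0.3) + (3)²(0.05) + (5)²(0.05) + (6)²(0.25) = 12.1
Var(T) = E[T²] − (E[T])² = 12.1 − (2.7)² = 4.81
SD(T) = √4.81 ≈ 2.193

2.193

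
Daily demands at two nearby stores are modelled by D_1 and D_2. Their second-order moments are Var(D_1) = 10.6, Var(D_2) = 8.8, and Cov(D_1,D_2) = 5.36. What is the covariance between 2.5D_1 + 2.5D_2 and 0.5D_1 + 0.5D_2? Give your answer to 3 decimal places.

Cov(2.5D_1 + 2.5D_2, 0.5D_1 + 0.5D_2) = (2.5)(0.5)Var(D_1) + (2.5)(0.5)Var(D_2) + [(2.5)(0.5) + (2.5)(0.5)]Cov(D_1,D_2)
= 1.25·10.6 + 1.25·8.8 + 2.5·5.36 = 37.65

37.650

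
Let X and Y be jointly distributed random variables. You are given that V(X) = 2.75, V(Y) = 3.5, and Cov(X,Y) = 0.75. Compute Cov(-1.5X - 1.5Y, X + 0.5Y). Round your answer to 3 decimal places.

-8.438

Cov(-1.5X - 1.5Y, X + 0.5Y) = (-1.5)(1)V(X) + (-1.5)(0.5)V(Y) + [(-1.5)(0.5) + (-1.5)(1)]Cov(X,Y)
= -1.5·2.75 + -0.75·3.5 + -2.25·0.75 = -8.4375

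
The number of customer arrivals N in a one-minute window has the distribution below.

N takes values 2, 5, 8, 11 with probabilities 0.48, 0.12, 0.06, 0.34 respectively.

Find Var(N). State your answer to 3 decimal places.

E[N] = (2)(0.48) + (5)(0.12) + (8)(0.06) + (11)(0.34) = 5.78
E[N²] = (2)²(0.48) + (5)²(0.12) + (8)²(0.06) + (11)²(0.34) = 49.9
Var(N) = E[N²] − (E[N])² = 49.9 − (5.78)² = 16.4916

16.492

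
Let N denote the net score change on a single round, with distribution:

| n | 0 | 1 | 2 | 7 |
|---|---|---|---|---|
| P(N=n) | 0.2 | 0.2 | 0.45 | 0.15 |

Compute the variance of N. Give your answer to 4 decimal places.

E[N] = (0)(0.2) + (1)(0.2) + (2)(0.45) + (7)(0.15) = 2.15
E[N²] = (0)²(0.2) + (1)²(0.2) + (2)²(0.45) + (7)²(0.15) = 9.35
Var(N) = E[N²] − (E[N])² = 9.35 − (2.15)² = 4.7275

4.7275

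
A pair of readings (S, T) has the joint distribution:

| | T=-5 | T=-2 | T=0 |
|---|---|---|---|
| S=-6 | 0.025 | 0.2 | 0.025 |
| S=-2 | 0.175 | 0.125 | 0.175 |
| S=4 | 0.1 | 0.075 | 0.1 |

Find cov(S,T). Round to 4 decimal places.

E[S] = -1.35,  E[T] = -2.3
E[ST] = 2.8
cov(S,T) = E[ST] − E[S]E[T] = 2.8 − (-1.35)(-2.3) = -0.305

-0.3050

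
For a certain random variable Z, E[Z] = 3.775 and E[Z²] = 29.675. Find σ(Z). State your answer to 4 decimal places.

var(Z) = 29.675 − (3.775)² = 15.424375
σ(Z) = √15.424375 ≈ 3.9274

3.9274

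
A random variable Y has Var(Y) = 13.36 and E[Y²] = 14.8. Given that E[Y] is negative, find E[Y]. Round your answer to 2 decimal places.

(E[Y])² = E[Y²] − Var(Y) = 14.8 − 13.36 = 1.44
E[Y] = −√1.44 = -1.2

-1.20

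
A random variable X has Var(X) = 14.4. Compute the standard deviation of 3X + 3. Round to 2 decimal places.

Var(3X + 3) = (3)²·14.4 = 129.6
SD(3X + 3) = √129.6 ≈ 11.38

11.38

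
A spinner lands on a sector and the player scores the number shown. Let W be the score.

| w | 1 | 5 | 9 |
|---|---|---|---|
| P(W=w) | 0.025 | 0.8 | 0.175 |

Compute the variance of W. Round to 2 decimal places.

2.84

E[W] = (1)(0.025) + (5)(0.8) + (9)(0.175) = 5.6
E[W²] = (1)²(0.025) + (5)²(0.8) + (9)²(0.175) = 34.2
var(W) = E[W²] − (E[W])² = 34.2 − (5.6)² = 2.84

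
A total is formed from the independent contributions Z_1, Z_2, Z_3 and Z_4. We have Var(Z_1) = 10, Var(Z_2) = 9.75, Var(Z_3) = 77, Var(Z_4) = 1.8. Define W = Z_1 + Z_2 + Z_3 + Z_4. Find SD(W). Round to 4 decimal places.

By independence, Var(W) = (1)²Var(Z_1) + (1)²Var(Z_2) + (1)²Var(Z_3) + (1)²Var(Z_4)
= (1)²·10 + (1)²·9.75 + (1)²·77 + (1)²·1.8 = 98.55
SD(W) = √98.55 ≈ 9.9272

9.9272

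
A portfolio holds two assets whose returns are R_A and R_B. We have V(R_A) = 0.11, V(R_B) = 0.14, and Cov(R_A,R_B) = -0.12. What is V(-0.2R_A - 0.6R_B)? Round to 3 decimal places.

0.026

V(-0.2R_A - 0.6R_B) = (-0.2)²·V(R_A) + (-0.6)²·V(R_B) + 2·(-0.2)·(-0.6)·Cov(R_A,R_B)
= 0.04·0.11 + 0.36·0.14 + 0.24·-0.12 = 0.026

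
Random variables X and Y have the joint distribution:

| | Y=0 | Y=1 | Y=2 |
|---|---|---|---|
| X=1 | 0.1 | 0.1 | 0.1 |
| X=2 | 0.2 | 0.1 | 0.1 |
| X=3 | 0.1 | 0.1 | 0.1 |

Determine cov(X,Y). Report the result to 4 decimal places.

E[X] = 2,  E[Y] = 0.9
E[XY] = 1.8
cov(X,Y) = E[XY] − E[X]E[Y] = 1.8 − (2)(0.9) = 0

0.0000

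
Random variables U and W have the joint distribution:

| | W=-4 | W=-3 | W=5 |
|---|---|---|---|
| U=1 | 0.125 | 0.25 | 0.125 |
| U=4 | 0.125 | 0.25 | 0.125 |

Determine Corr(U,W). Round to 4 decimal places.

E[U] = 2.5,  E[W] = -1.25
E[UW] = -3.125
Cov(U,W) = E[UW] − E[U]E[W] = -3.125 − (2.5)(-1.25) = 0
Var(U) = 2.25,  Var(W) = 13.1875
ρ = 0 / √(2.25·13.1875) ≈ 0.0000

0.0000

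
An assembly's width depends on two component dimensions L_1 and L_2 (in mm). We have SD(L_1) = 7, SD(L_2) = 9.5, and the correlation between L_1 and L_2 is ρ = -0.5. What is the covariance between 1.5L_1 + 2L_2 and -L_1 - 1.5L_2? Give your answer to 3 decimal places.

Var(L_1) = (7)² = 49;  Var(L_2) = (9.5)² = 90.25
Cov(L_1,L_2) = ρ·SD(L_1)·SD(L_2) = -0.5·7·9.5 = -33.25
Cov(1.5L_1 + 2L_2, -L_1 - 1.5L_2) = (1.5)(-1)Var(L_1) + (2)(-1.5)Var(L_2) + [(1.5)(-1.5) + (2)(-1)]Cov(L_1,L_2)
= -1.5·49 + -3·90.25 + -4.25·-33.25 = -202.9375

-202.938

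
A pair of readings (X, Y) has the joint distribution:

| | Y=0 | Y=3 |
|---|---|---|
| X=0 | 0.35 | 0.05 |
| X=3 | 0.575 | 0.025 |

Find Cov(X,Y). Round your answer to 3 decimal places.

E[X] = 1.8,  E[Y] = 0.225
E[XY] = 0.225
Cov(X,Y) = E[XY] − E[X]E[Y] = 0.225 − (1.8)(0.225) = -0.18

-0.180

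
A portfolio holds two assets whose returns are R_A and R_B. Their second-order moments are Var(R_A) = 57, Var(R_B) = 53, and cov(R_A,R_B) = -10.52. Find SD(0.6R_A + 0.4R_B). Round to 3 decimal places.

4.894

Var(0.6R_A + 0.4R_B) = (0.6)²·Var(R_A) + (0.4)²·Var(R_B) + 2·(0.6)·(0.4)·cov(R_A,R_B)
= 0.36·57 + 0.16·53 + 0.48·-10.52 = 23.9504
SD(0.6R_A + 0.4R_B) = √23.9504 ≈ 4.894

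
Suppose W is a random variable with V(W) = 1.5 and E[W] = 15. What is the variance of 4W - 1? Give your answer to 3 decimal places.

24.000

V(4W - 1) = (4)²·V(W) = 16·1.5 = 24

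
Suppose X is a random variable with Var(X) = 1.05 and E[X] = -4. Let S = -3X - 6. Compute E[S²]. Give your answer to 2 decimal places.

45.45

E[-3X - 6] = -3·-4 − 6 = 6
Var(-3X - 6) = (-3)²·1.05 = 9.45
E[S²] = Var(S) + (E[S])² = 9.45 + (6)² = 45.45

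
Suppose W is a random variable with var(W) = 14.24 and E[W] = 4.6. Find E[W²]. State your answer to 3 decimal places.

35.400

E[W²] = var(W) + (E[W])² = 14.24 + (4.6)² = 35.4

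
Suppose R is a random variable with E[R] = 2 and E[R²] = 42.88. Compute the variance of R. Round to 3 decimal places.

38.880

Var(R) = 42.88 − (2)² = 38.88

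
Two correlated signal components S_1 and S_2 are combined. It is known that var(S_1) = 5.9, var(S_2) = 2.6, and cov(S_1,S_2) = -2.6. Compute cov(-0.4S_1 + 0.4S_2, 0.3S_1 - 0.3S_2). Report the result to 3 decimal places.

-1.644

cov(-0.4S_1 + 0.4S_2, 0.3S_1 - 0.3S_2) = (-0.4)(0.3)var(S_1) + (0.4)(-0.3)var(S_2) + [(-0.4)(-0.3) + (0.4)(0.3)]cov(S_1,S_2)
= -0.12·5.9 + -0.12·2.6 + 0.24·-2.6 = -1.644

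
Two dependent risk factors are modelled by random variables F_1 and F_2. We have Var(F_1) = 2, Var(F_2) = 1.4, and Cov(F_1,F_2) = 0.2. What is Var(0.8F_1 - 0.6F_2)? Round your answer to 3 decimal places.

1.592

Var(0.8F_1 - 0.6F_2) = (0.8)²·Var(F_1) + (-0.6)²·Var(F_2) + 2·(0.8)·(-0.6)·Cov(F_1,F_2)
= 0.64·2 + 0.36·1.4 + -0.96·0.2 = 1.592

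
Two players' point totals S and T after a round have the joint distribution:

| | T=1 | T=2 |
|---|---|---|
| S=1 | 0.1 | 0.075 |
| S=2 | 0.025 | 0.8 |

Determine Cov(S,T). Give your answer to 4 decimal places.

E[S] = 1.825,  E[T] = 1.875
E[ST] = 3.5
Cov(S,T) = E[ST] − E[S]E[T] = 3.5 − (1.825)(1.875) = 0.078125

0.0781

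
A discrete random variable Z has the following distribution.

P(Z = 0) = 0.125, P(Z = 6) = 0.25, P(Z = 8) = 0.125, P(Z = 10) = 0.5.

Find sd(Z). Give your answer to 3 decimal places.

E[Z] = (0)(0.125) + (6)(0.25) + (8)(0.125) + (10)(0.5) = 7.5
E[Z²] = (0)²(0.125) + (6)²(0.25) + (8)²(0.125) + (10)²(0.5) = 67
var(Z) = E[Z²] − (E[Z])² = 67 − (7.5)² = 10.75
sd(Z) = √10.75 ≈ 3.279

3.279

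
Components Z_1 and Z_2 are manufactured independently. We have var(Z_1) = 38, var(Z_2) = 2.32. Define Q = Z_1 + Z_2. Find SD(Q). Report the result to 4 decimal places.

By independence, var(Q) = (1)²var(Z_1) + (1)²var(Z_2)
= (1)²·38 + (1)²·2.32 = 40.32
SD(Q) = √40.32 ≈ 6.3498

6.3498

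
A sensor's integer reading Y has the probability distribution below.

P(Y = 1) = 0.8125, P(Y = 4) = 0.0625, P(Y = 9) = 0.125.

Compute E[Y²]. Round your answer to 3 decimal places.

E[Y²] = (1)²(0.8125) + (4)²(0.0625) + (9)²(0.125) = 11.9375

11.938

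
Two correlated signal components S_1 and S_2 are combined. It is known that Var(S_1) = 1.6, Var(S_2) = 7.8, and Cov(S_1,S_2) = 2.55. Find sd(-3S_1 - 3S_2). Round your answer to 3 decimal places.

11.424

Var(-3S_1 - 3S_2) = (-3)²·Var(S_1) + (-3)²·Var(S_2) + 2·(-3)·(-3)·Cov(S_1,S_2)
= 9·1.6 + 9·7.8 + 18·2.55 = 130.5
sd(-3S_1 - 3S_2) = √130.5 ≈ 11.424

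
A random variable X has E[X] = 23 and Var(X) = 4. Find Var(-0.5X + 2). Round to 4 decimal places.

Var(-0.5X + 2) = (-0.5)²·Var(X) = 0.25·4 = 1

1.0000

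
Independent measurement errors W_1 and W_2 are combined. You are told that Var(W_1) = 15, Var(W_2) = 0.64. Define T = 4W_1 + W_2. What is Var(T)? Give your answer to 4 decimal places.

240.6400

By independence, Var(T) = (4)²Var(W_1) + (1)²Var(W_2)
= (4)²·15 + (1)²·0.64 = 240.64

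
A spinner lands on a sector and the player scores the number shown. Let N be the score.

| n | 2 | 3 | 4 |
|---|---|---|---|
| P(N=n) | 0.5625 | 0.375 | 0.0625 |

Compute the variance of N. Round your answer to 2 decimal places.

E[N] = (2)(0.5625) + (3)(0.375) + (4)(0.0625) = 2.5
E[N²] = (2)²(0.5625) + (3)²(0.375) + (4)²(0.0625) = 6.625
V(N) = E[N²] − (E[N])² = 6.625 − (2.5)² = 0.375

0.38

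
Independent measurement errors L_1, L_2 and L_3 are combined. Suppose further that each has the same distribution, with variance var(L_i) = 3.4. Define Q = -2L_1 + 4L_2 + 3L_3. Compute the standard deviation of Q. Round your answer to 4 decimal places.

9.9298

By independence, var(Q) = (-2)²var(L_1) + (4)²var(L_2) + (3)²var(L_3)
= (-2)²·3.4 + (4)²·3.4 + (3)²·3.4 = 98.6
SD(Q) = √98.6 ≈ 9.9298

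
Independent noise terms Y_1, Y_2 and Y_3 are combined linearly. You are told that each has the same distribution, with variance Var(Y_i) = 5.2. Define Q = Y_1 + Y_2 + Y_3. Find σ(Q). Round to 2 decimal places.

3.95

By independence, Var(Q) = (1)²Var(Y_1) + (1)²Var(Y_2) + (1)²Var(Y_3)
= (1)²·5.2 + (1)²·5.2 + (1)²·5.2 = 15.6
σ(Q) = √15.6 ≈ 3.95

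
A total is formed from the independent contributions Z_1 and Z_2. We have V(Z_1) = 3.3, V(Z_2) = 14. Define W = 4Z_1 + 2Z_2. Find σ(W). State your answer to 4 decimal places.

By independence, V(W) = (4)²V(Z_1) + (2)²V(Z_2)
= (4)²·3.3 + (2)²·14 = 108.8
σ(W) = √108.8 ≈ 10.4307

10.4307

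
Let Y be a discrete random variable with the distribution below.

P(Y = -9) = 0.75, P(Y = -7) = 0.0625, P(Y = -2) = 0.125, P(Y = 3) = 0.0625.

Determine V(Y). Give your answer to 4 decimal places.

12.3125

E[Y] = (-9)(0.75) + (-7)(0.0625) + (-2)(0.125) + (3)(0.0625) = -7.25
E[Y²] = (-9)²(0.75) + (-7)²(0.0625) + (-2)²(0.125) + (3)²(0.0625) = 64.875
V(Y) = E[Y²] − (E[Y])² = 64.875 − (-7.25)² = 12.3125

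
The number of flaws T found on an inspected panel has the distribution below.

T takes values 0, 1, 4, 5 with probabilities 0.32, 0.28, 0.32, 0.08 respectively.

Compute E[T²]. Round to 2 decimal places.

E[T²] = (0)²(0.32) + (1)²(0.28) + (4)²(0.32) + (5)²(0.08) = 7.4

7.40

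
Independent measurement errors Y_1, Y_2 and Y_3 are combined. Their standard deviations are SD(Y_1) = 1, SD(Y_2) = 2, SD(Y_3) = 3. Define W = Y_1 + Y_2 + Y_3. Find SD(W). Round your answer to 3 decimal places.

var(Y_1) = 1, var(Y_2) = 4, var(Y_3) = 9
By independence, var(W) = (1)²var(Y_1) + (1)²var(Y_2) + (1)²var(Y_3)
= (1)²·1 + (1)²·4 + (1)²·9 = 14
SD(W) = √14 ≈ 3.742

3.742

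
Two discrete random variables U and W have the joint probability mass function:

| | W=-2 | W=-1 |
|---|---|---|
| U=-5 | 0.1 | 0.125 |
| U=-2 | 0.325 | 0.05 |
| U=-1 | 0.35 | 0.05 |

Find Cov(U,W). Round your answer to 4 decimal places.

-0.2631

E[U] = -2.275,  E[W] = -1.775
E[UW] = 3.775
Cov(U,W) = E[UW] − E[U]E[W] = 3.775 − (-2.275)(-1.775) = -0.263125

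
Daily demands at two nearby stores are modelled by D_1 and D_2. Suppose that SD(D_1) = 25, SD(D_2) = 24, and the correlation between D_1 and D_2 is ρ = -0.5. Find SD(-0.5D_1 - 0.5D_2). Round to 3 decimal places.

12.258

var(D_1) = (25)² = 625;  var(D_2) = (24)² = 576
Cov(D_1,D_2) = ρ·SD(D_1)·SD(D_2) = -0.5·25·24 = -300
var(-0.5D_1 - 0.5D_2) = (-0.5)²·var(D_1) + (-0.5)²·var(D_2) + 2·(-0.5)·(-0.5)·Cov(D_1,D_2)
= 0.25·625 + 0.25·576 + 0.5·-300 = 150.25
SD(-0.5D_1 - 0.5D_2) = √150.25 ≈ 12.258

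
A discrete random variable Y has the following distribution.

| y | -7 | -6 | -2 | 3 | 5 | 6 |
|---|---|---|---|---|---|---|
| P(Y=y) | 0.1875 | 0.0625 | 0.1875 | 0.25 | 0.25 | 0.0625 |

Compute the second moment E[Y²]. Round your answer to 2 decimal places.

E[Y²] = (-7)²(0.1875) + (-6)²(0.0625) + (-2)²(0.1875) + (3)²(0.25) + (5)²(0.25) + (6)²(0.0625) = 22.9375

22.94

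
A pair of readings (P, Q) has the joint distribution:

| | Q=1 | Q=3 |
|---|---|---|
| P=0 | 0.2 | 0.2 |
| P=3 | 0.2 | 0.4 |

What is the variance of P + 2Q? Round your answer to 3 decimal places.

E[P] = 1.8,  E[Q] = 2.2,  E[PQ] = 4.2
V(P) = 5.4 − (1.8)² = 2.16;  V(Q) = 5.8 − (2.2)² = 0.96
Cov(P,Q) = 4.2 − (1.8)(2.2) = 0.24
V(P + 2Q) = (1)²·2.16 + (2)²·0.96 + 2·(1)·(2)·0.24 = 6.96

6.960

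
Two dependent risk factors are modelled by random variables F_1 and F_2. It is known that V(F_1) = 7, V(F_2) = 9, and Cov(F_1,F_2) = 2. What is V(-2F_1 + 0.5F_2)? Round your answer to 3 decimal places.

26.250

V(-2F_1 + 0.5F_2) = (-2)²·V(F_1) + (0.5)²·V(F_2) + 2·(-2)·(0.5)·Cov(F_1,F_2)
= 4·7 + 0.25·9 + -2·2 = 26.25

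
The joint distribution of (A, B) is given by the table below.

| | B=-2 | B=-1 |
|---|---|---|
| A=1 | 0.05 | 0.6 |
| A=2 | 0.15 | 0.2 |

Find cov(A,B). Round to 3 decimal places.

-0.080

E[A] = 1.35,  E[B] = -1.2
E[AB] = -1.7
cov(A,B) = E[AB] − E[A]E[B] = -1.7 − (1.35)(-1.2) = -0.08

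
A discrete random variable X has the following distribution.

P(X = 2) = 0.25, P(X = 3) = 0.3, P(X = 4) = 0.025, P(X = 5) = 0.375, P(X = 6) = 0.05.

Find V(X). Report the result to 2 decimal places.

E[X] = (2)(0.25) + (3)(0.3) + (4)(0.025) + (5)(0.375) + (6)(0.05) = 3.675
E[X²] = (2)²(0.25) + (3)²(0.3) + (4)²(0.025) + (5)²(0.375) + (6)²(0.05) = 15.275
V(X) = E[X²] − (E[X])² = 15.275 − (3.675)² = 1.769375

1.77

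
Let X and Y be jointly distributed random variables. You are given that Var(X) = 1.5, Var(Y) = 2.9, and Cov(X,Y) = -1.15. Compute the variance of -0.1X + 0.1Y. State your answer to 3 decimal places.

Var(-0.1X + 0.1Y) = (-0.1)²·Var(X) + (0.1)²·Var(Y) + 2·(-0.1)·(0.1)·Cov(X,Y)
= 0.01·1.5 + 0.01·2.9 + -0.02·-1.15 = 0.067

0.067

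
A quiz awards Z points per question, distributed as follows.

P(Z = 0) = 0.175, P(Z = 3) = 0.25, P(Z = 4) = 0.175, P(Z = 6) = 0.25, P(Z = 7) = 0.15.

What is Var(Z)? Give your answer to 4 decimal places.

5.4000

E[Z] = (0)(0.175) + (3)(0.25) + (4)(0.175) + (6)(0.25) + (7)(0.15) = 4
E[Z²] = (0)²(0.175) + (3)²(0.25) + (4)²(0.175) + (6)²(0.25) + (7)²(0.15) = 21.4
Var(Z) = E[Z²] − (E[Z])² = 21.4 − (4)² = 5.4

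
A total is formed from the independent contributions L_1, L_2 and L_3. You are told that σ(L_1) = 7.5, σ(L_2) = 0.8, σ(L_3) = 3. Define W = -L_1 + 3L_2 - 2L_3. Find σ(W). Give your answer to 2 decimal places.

9.90

Var(L_1) = 56.25, Var(L_2) = 0.64, Var(L_3) = 9
By independence, Var(W) = (-1)²Var(L_1) + (3)²Var(L_2) + (-2)²Var(L_3)
= (-1)²·56.25 + (3)²·0.64 + (-2)²·9 = 98.01
σ(W) = √98.01 ≈ 9.90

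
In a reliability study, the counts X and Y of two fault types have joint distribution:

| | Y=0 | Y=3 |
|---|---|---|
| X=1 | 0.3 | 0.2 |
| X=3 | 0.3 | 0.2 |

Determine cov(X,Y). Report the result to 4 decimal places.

0.0000

E[X] = 2,  E[Y] = 1.2
E[XY] = 2.4
cov(X,Y) = E[XY] − E[X]E[Y] = 2.4 − (2)(1.2) = 0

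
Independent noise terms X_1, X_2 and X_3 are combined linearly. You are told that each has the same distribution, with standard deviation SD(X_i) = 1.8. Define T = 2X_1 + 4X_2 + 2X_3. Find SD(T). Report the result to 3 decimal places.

Var(X_i) = (1.8)² = 3.24
By independence, Var(T) = (2)²Var(X_1) + (4)²Var(X_2) + (2)²Var(X_3)
= (2)²·3.24 + (4)²·3.24 + (2)²·3.24 = 77.76
SD(T) = √77.76 ≈ 8.818

8.818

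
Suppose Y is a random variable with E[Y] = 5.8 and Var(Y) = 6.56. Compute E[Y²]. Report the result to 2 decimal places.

E[Y²] = Var(Y) + (E[Y])² = 6.56 + (5.8)² = 40.2

40.20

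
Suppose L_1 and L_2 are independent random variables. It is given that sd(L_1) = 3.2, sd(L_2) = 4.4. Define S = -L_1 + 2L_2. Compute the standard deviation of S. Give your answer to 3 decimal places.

9.364

Var(L_1) = 10.24, Var(L_2) = 19.36
By independence, Var(S) = (-1)²Var(L_1) + (2)²Var(L_2)
= (-1)²·10.24 + (2)²·19.36 = 87.68
sd(S) = √87.68 ≈ 9.364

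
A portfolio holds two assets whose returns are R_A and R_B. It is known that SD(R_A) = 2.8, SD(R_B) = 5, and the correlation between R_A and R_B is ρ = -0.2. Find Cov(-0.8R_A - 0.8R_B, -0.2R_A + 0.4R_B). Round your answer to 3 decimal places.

-6.298

V(R_A) = (2.8)² = 7.84;  V(R_B) = (5)² = 25
Cov(R_A,R_B) = ρ·SD(R_A)·SD(R_B) = -0.2·2.8·5 = -2.8
Cov(-0.8R_A - 0.8R_B, -0.2R_A + 0.4R_B) = (-0.8)(-0.2)V(R_A) + (-0.8)(0.4)V(R_B) + [(-0.8)(0.4) + (-0.8)(-0.2)]Cov(R_A,R_B)
= 0.16·7.84 + -0.32·25 + -0.16·-2.8 = -6.2976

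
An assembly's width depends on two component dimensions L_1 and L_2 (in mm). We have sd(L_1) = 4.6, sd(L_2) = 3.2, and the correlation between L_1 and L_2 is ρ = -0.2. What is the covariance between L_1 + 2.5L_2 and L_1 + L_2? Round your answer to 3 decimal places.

V(L_1) = (4.6)² = 21.16;  V(L_2) = (3.2)² = 10.24
Cov(L_1,L_2) = ρ·sd(L_1)·sd(L_2) = -0.2·4.6·3.2 = -2.944
Cov(L_1 + 2.5L_2, L_1 + L_2) = (1)(1)V(L_1) + (2.5)(1)V(L_2) + [(1)(1) + (2.5)(1)]Cov(L_1,L_2)
= 1·21.16 + 2.5·10.24 + 3.5·-2.944 = 36.456

36.456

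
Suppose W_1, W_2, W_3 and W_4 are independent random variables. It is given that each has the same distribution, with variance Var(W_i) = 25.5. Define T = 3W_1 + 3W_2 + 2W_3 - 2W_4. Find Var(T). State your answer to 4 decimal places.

663.0000

By independence, Var(T) = (3)²Var(W_1) + (3)²Var(W_2) + (2)²Var(W_3) + (-2)²Var(W_4)
= (3)²·25.5 + (3)²·25.5 + (2)²·25.5 + (-2)²·25.5 = 663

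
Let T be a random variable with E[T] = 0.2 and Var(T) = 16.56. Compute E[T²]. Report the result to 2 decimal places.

E[T²] = Var(T) + (E[T])² = 16.56 + (0.2)² = 16.6

16.60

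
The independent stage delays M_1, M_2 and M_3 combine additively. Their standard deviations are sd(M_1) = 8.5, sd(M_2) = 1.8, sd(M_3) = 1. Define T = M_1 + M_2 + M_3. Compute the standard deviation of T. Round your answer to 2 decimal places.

V(M_1) = 72.25, V(M_2) = 3.24, V(M_3) = 1
By independence, V(T) = (1)²V(M_1) + (1)²V(M_2) + (1)²V(M_3)
= (1)²·72.25 + (1)²·3.24 + (1)²·1 = 76.49
sd(T) = √76.49 ≈ 8.75

8.75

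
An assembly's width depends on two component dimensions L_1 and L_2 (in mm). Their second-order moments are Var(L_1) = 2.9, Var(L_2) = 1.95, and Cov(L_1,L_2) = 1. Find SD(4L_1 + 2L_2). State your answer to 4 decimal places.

Var(4L_1 + 2L_2) = (4)²·Var(L_1) + (2)²·Var(L_2) + 2·(4)·(2)·Cov(L_1,L_2)
= 16·2.9 + 4·1.95 + 16·1 = 70.2
SD(4L_1 + 2L_2) = √70.2 ≈ 8.3785

8.3785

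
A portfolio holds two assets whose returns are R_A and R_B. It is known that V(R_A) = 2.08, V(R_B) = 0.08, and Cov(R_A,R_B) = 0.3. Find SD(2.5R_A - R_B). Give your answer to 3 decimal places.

3.403

V(2.5R_A - R_B) = (2.5)²·V(R_A) + (-1)²·V(R_B) + 2·(2.5)·(-1)·Cov(R_A,R_B)
= 6.25·2.08 + 1·0.08 + -5·0.3 = 11.58
SD(2.5R_A - R_B) = √11.58 ≈ 3.403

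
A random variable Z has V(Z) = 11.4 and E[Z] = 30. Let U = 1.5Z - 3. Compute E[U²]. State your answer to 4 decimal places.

E[1.5Z - 3] = 1.5·30 − 3 = 42
V(1.5Z - 3) = (1.5)²·11.4 = 25.65
E[U²] = V(U) + (E[U])² = 25.65 + (42)² = 1789.65

1789.6500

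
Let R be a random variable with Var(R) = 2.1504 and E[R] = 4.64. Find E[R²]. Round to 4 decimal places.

23.6800

E[R²] = Var(R) + (E[R])² = 2.1504 + (4.64)² = 23.68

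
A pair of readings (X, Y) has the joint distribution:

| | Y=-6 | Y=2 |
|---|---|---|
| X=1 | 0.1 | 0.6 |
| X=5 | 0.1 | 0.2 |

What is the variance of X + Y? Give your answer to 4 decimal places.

E[X] = 2.2,  E[Y] = 0.4,  E[XY] = -0.4
Var(X) = 8.2 − (2.2)² = 3.36;  Var(Y) = 10.4 − (0.4)² = 10.24
cov(X,Y) = -0.4 − (2.2)(0.4) = -1.28
Var(X + Y) = (1)²·3.36 + (1)²·10.24 + 2·(1)·(1)·-1.28 = 11.04

11.0400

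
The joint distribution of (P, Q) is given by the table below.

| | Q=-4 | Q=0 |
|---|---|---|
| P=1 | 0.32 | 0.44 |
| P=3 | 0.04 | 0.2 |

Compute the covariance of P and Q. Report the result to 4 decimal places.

E[P] = 1.48,  E[Q] = -1.44
E[PQ] = -1.76
cov(P,Q) = E[PQ] − E[P]E[Q] = -1.76 − (1.48)(-1.44) = 0.3712

0.3712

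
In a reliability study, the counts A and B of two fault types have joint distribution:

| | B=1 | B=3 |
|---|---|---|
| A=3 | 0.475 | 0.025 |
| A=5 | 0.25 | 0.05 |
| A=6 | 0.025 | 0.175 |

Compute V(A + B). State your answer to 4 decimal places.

3.6100

E[A] = 4.2,  E[B] = 1.5,  E[AB] = 6.95
V(A) = 19.2 − (4.2)² = 1.56;  V(B) = 3 − (1.5)² = 0.75
cov(A,B) = 6.95 − (4.2)(1.5) = 0.65
V(A + B) = (1)²·1.56 + (1)²·0.75 + 2·(1)·(1)·0.65 = 3.61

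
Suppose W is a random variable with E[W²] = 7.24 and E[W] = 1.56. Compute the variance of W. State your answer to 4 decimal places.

4.8064

var(W) = 7.24 − (1.56)² = 4.8064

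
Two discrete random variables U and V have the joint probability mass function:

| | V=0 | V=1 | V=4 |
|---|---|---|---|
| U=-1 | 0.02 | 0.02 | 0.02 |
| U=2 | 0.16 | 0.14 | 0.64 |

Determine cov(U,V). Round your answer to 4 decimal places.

E[U] = 1.82,  E[V] = 2.8
E[UV] = 5.3
cov(U,V) = E[UV] − E[U]E[V] = 5.3 − (1.82)(2.8) = 0.204

0.2040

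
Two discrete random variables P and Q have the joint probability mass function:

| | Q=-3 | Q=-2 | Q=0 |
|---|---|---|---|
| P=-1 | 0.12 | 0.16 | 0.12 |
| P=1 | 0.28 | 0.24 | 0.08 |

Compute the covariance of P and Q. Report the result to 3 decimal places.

E[P] = 0.2,  E[Q] = -2
E[PQ] = -0.64
Cov(P,Q) = E[PQ] − E[P]E[Q] = -0.64 − (0.2)(-2) = -0.24

-0.240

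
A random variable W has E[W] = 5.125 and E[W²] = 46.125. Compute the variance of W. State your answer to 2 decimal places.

var(W) = 46.125 − (5.125)² = 19.859375

19.86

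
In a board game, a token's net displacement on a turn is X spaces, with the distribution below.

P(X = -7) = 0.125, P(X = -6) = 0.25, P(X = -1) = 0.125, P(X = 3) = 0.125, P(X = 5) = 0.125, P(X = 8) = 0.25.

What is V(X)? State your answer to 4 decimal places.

35.2500

E[X] = (-7)(0.125) + (-6)(0.25) + (-1)(0.125) + (3)(0.125) + (5)(0.125) + (8)(0.25) = 0.5
E[X²] = (-7)²(0.125) + (-6)²(0.25) + (-1)²(0.125) + (3)²(0.125) + (5)²(0.125) + (8)²(0.25) = 35.5
V(X) = E[X²] − (E[X])² = 35.5 − (0.5)² = 35.25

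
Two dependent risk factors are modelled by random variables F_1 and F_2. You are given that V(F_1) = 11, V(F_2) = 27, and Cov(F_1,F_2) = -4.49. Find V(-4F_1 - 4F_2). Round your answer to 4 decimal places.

V(-4F_1 - 4F_2) = (-4)²·V(F_1) + (-4)²·V(F_2) + 2·(-4)·(-4)·Cov(F_1,F_2)
= 16·11 + 16·27 + 32·-4.49 = 464.32

464.3200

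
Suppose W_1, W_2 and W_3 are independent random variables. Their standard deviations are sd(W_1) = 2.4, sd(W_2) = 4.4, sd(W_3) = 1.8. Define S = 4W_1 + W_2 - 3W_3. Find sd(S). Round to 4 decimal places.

11.8609

Var(W_1) = 5.76, Var(W_2) = 19.36, Var(W_3) = 3.24
By independence, Var(S) = (4)²Var(W_1) + (1)²Var(W_2) + (-3)²Var(W_3)
= (4)²·5.76 + (1)²·19.36 + (-3)²·3.24 = 140.68
sd(S) = √140.68 ≈ 11.8609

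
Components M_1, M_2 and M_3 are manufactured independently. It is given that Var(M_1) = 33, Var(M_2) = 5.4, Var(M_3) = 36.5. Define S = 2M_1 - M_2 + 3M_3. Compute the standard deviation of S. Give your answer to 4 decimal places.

21.5847

By independence, Var(S) = (2)²Var(M_1) + (-1)²Var(M_2) + (3)²Var(M_3)
= (2)²·33 + (-1)²·5.4 + (3)²·36.5 = 465.9
SD(S) = √465.9 ≈ 21.5847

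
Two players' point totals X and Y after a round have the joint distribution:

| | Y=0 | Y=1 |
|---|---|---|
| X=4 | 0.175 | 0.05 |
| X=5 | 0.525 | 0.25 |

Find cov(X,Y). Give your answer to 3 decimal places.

E[X] = 4.775,  E[Y] = 0.3
E[XY] = 1.45
cov(X,Y) = E[XY] − E[X]E[Y] = 1.45 − (4.775)(0.3) = 0.0175

0.018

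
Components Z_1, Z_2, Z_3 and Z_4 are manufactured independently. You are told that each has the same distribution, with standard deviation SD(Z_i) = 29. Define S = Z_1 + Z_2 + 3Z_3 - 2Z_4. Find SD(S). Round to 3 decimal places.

112.317

V(Z_i) = (29)² = 841
By independence, V(S) = (1)²V(Z_1) + (1)²V(Z_2) + (3)²V(Z_3) + (-2)²V(Z_4)
= (1)²·841 + (1)²·841 + (3)²·841 + (-2)²·841 = 12615
SD(S) = √12615 ≈ 112.317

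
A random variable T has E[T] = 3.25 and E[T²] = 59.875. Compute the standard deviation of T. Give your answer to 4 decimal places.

7.0223

Var(T) = 59.875 − (3.25)² = 49.3125
SD(T) = √49.3125 ≈ 7.0223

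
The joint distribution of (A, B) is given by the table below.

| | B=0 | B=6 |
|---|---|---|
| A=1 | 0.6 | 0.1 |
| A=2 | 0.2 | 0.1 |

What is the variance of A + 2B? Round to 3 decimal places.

E[A] = 1.3,  E[B] = 1.2,  E[AB] = 1.8
var(A) = 1.9 − (1.3)² = 0.21;  var(B) = 7.2 − (1.2)² = 5.76
cov(A,B) = 1.8 − (1.3)(1.2) = 0.24
var(A + 2B) = (1)²·0.21 + (2)²·5.76 + 2·(1)·(2)·0.24 = 24.21

24.210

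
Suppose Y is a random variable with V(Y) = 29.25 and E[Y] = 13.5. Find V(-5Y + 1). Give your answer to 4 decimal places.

731.2500

V(-5Y + 1) = (-5)²·V(Y) = 25·29.25 = 731.25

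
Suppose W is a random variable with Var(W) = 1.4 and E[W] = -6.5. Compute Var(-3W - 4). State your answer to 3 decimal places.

12.600

Var(-3W - 4) = (-3)²·Var(W) = 9·1.4 = 12.6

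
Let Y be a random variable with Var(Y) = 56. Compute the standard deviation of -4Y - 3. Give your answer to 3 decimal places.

29.933

Var(-4Y - 3) = (-4)²·56 = 896
sd(-4Y - 3) = √896 ≈ 29.933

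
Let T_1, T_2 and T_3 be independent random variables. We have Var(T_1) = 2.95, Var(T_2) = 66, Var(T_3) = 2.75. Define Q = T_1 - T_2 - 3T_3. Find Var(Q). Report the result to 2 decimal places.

By independence, Var(Q) = (1)²Var(T_1) + (-1)²Var(T_2) + (-3)²Var(T_3)
= (1)²·2.95 + (-1)²·66 + (-3)²·2.75 = 93.7

93.70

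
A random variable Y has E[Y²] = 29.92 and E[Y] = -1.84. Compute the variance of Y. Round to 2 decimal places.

Var(Y) = 29.92 − (-1.84)² = 26.5344

26.53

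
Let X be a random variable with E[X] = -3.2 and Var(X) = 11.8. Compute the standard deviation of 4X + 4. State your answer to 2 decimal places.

Var(4X + 4) = (4)²·11.8 = 188.8
sd(4X + 4) = √188.8 ≈ 13.74

13.74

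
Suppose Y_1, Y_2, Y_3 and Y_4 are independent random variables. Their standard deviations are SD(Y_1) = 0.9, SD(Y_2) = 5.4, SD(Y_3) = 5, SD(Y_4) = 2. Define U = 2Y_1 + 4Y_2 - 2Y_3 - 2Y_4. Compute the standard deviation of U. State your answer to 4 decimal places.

Var(Y_1) = 0.81, Var(Y_2) = 29.16, Var(Y_3) = 25, Var(Y_4) = 4
By independence, Var(U) = (2)²Var(Y_1) + (4)²Var(Y_2) + (-2)²Var(Y_3) + (-2)²Var(Y_4)
= (2)²·0.81 + (4)²·29.16 + (-2)²·25 + (-2)²·4 = 585.8
SD(U) = √585.8 ≈ 24.2033

24.2033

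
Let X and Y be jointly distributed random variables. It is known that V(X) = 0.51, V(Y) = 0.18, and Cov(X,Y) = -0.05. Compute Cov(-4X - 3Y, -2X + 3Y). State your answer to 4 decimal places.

2.7600

Cov(-4X - 3Y, -2X + 3Y) = (-4)(-2)V(X) + (-3)(3)V(Y) + [(-4)(3) + (-3)(-2)]Cov(X,Y)
= 8·0.51 + -9·0.18 + -6·-0.05 = 2.76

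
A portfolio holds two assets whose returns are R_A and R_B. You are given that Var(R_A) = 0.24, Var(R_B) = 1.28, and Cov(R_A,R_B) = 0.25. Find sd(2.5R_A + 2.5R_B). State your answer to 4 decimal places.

3.5532

Var(2.5R_A + 2.5R_B) = (2.5)²·Var(R_A) + (2.5)²·Var(R_B) + 2·(2.5)·(2.5)·Cov(R_A,R_B)
= 6.25·0.24 + 6.25·1.28 + 12.5·0.25 = 12.625
sd(2.5R_A + 2.5R_B) = √12.625 ≈ 3.5532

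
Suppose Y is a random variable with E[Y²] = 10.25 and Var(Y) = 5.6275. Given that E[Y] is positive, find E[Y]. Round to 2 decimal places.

2.15

(E[Y])² = E[Y²] − Var(Y) = 10.25 − 5.6275 = 4.6225
E[Y] = √4.6225 = 2.15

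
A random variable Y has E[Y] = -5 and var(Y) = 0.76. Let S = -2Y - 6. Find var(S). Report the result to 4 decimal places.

var(-2Y - 6) = (-2)²·var(Y) = 4·0.76 = 3.04

3.0400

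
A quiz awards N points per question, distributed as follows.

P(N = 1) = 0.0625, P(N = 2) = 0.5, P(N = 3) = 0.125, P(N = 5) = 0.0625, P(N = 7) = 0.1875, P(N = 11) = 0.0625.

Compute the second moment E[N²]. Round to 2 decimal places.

21.50

E[N²] = (1)²(0.0625) + (2)²(0.5) + (3)²(0.125) + (5)²(0.0625) + (7)²(0.1875) + (11)²(0.0625) = 21.5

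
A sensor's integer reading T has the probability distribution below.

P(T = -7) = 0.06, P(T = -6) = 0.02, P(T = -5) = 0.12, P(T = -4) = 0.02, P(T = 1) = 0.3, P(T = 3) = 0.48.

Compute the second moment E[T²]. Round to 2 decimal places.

E[T²] = (-7)²(0.06) + (-6)²(0.02) + (-5)²(0.12) + (-4)²(0.02) + (1)²(0.3) + (3)²(0.48) = 11.6

11.60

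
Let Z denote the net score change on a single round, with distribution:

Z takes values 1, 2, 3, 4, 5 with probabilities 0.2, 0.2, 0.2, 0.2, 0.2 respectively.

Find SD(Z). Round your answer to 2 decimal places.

E[Z] = (1)(0.2) + (2)(0.2) + (3)(0.2) + (4)(0.2) + (5)(0.2) = 3
E[Z²] = (1)²(0.2) + (2)²(0.2) + (3)²(0.2) + (4)²(0.2) + (5)²(0.2) = 11
Var(Z) = E[Z²] − (E[Z])² = 11 − (3)² = 2
SD(Z) = √2 ≈ 1.41

1.41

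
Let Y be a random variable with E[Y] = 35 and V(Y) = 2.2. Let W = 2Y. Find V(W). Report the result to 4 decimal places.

8.8000

V(2Y) = (2)²·V(Y) = 4·2.2 = 8.8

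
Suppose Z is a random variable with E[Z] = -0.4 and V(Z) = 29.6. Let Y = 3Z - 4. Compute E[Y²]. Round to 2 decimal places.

E[3Z - 4] = 3·-0.4 − 4 = -5.2
V(3Z - 4) = (3)²·29.6 = 266.4
E[Y²] = V(Y) + (E[Y])² = 266.4 + (-5.2)² = 293.44

293.44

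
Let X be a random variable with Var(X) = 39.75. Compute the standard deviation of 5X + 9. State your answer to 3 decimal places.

31.524

Var(5X + 9) = (5)²·39.75 = 993.75
SD(5X + 9) = √993.75 ≈ 31.524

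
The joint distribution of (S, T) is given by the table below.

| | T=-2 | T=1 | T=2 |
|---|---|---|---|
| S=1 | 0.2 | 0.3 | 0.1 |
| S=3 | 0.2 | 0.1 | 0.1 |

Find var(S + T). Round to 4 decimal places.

3.3600

E[S] = 1.8,  E[T] = 0,  E[ST] = -0.2
var(S) = 4.2 − (1.8)² = 0.96;  var(T) = 2.8 − (0)² = 2.8
Cov(S,T) = -0.2 − (1.8)(0) = -0.2
var(S + T) = (1)²·0.96 + (1)²·2.8 + 2·(1)·(1)·-0.2 = 3.36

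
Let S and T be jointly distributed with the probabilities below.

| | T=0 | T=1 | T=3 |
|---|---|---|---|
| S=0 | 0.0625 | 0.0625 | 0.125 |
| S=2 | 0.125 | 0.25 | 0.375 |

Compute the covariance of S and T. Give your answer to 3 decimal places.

0.031

E[S] = 1.5,  E[T] = 1.8125
E[ST] = 2.75
Cov(S,T) = E[ST] − E[S]E[T] = 2.75 − (1.5)(1.8125) = 0.03125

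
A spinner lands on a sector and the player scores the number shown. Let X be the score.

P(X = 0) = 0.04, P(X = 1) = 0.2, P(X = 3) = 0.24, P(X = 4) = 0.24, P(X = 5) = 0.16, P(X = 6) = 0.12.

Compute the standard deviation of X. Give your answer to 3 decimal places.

E[X] = (0)(0.04) + (1)(0.2) + (3)(0.24) + (4)(0.24) + (5)(0.16) + (6)(0.12) = 3.4
E[X²] = (0)²(0.04) + (1)²(0.2) + (3)²(0.24) + (4)²(0.24) + (5)²(0.16) + (6)²(0.12) = 14.52
var(X) = E[X²] − (E[X])² = 14.52 − (3.4)² = 2.96
sd(X) = √2.96 ≈ 1.720

1.720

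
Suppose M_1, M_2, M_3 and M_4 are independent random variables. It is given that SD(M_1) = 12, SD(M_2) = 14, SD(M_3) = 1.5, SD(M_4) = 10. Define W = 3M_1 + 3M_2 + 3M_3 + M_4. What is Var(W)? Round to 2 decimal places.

Var(M_1) = 144, Var(M_2) = 196, Var(M_3) = 2.25, Var(M_4) = 100
By independence, Var(W) = (3)²Var(M_1) + (3)²Var(M_2) + (3)²Var(M_3) + (1)²Var(M_4)
= (3)²·144 + (3)²·196 + (3)²·2.25 + (1)²·100 = 3180.25

3180.25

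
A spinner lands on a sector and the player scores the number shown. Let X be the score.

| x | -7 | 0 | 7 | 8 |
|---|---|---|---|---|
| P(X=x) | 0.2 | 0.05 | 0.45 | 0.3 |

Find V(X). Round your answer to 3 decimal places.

33.828

E[X] = (-7)(0.2) + (0)(0.05) + (7)(0.45) + (8)(0.3) = 4.15
E[X²] = (-7)²(0.2) + (0)²(0.05) + (7)²(0.45) + (8)²(0.3) = 51.05
V(X) = E[X²] − (E[X])² = 51.05 − (4.15)² = 33.8275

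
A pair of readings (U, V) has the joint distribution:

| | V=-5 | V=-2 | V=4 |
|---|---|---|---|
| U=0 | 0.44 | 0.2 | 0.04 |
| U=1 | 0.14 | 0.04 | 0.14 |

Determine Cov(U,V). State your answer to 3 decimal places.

E[U] = 0.32,  E[V] = -2.66
E[UV] = -0.22
Cov(U,V) = E[UV] − E[U]E[V] = -0.22 − (0.32)(-2.66) = 0.6312

0.631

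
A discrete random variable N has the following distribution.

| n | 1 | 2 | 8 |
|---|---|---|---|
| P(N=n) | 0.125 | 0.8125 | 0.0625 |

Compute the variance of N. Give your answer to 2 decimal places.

2.31

E[N] = (1)(0.125) + (2)(0.8125) + (8)(0.0625) = 2.25
E[N²] = (1)²(0.125) + (2)²(0.8125) + (8)²(0.0625) = 7.375
Var(N) = E[N²] − (E[N])² = 7.375 − (2.25)² = 2.3125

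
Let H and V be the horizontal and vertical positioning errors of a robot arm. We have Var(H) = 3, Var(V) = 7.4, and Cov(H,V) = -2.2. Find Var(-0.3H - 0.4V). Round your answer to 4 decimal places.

Var(-0.3H - 0.4V) = (-0.3)²·Var(H) + (-0.4)²·Var(V) + 2·(-0.3)·(-0.4)·Cov(H,V)
= 0.09·3 + 0.16·7.4 + 0.24·-2.2 = 0.926

0.9260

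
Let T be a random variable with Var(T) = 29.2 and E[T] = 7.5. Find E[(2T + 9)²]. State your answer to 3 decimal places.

692.800

E[2T + 9] = 2·7.5 + 9 = 24
Var(2T + 9) = (2)²·29.2 = 116.8
E[(2T + 9)²] = Var((2T + 9)) + (E[(2T + 9)])² = 116.8 + (24)² = 692.8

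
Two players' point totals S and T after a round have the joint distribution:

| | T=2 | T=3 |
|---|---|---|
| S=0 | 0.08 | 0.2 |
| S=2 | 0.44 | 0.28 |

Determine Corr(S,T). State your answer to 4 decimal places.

E[S] = 1.44,  E[T] = 2.48
E[ST] = 3.44
Cov(S,T) = E[ST] − E[S]E[T] = 3.44 − (1.44)(2.48) = -0.1312
Var(S) = 0.8064,  Var(T) = 0.2496
ρ = -0.1312 / √(0.8064·0.2496) ≈ -0.2924

-0.2924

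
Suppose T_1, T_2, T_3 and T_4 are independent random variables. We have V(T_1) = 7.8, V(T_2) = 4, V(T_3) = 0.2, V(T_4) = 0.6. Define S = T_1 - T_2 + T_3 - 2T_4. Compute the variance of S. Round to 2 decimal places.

By independence, V(S) = (1)²V(T_1) + (-1)²V(T_2) + (1)²V(T_3) + (-2)²V(T_4)
= (1)²·7.8 + (-1)²·4 + (1)²·0.2 + (-2)²·0.6 = 14.4

14.40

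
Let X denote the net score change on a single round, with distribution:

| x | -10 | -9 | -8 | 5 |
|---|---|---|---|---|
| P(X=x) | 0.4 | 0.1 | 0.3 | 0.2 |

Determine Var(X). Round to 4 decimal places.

32.6100

E[X] = (-10)(0.4) + (-9)(0.1) + (-8)(0.3) + (5)(0.2) = -6.3
E[X²] = (-10)²(0.4) + (-9)²(0.1) + (-8)²(0.3) + (5)²(0.2) = 72.3
Var(X) = E[X²] − (E[X])² = 72.3 − (-6.3)² = 32.61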